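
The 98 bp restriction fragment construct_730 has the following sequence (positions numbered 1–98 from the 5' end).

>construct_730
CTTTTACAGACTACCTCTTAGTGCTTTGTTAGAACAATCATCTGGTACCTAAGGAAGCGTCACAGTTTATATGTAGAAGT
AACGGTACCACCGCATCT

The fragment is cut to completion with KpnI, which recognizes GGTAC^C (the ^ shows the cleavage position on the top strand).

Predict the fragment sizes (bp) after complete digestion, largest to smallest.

KpnI sites (GGTACC) start at positions 44, 84.
KpnI cuts after base 5 of each site (before the last base), so after positions 48, 88.
Linear molecule, 2 cuts → 3 fragments:
  1–48 → 48 bp
  49–88 → 40 bp
  89–98 → 10 bp
Sorted largest to smallest: 48, 40, 10 bp.

48, 40, 10 bp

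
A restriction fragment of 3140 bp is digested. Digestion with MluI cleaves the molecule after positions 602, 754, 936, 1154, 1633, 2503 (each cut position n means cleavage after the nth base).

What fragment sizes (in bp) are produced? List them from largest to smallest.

Linear molecule, 6 cuts → 7 fragments:
  602 − 0 = 602 bp
  754 − 602 = 152 bp
  936 − 754 = 182 bp
  1154 − 936 = 218 bp
  1633 − 1154 = 479 bp
  2503 − 1633 = 870 bp
  3140 − 2503 = 637 bp
Sorted largest to smallest: 870, 637, 602, 479, 218, 182, 152 bp.

870, 637, 602, 479, 218, 182, 152 bp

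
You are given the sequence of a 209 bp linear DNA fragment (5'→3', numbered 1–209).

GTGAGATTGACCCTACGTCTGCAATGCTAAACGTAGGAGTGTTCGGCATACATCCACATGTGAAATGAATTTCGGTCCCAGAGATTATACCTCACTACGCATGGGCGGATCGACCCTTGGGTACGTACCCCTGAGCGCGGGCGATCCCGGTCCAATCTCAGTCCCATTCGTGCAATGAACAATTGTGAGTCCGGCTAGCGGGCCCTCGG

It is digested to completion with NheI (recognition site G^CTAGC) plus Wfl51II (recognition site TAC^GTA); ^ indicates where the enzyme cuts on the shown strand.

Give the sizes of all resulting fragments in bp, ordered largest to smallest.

The NheI site (GCTAGC) starts at position 194.
NheI cuts after the first base of each site, so after position 194.
The Wfl51II site (TACGTA) starts at position 122.
Wfl51II cuts after base 3 of each site, so after position 124.
Combined cut positions: 124, 194.
Linear molecule, 2 cuts → 3 fragments:
  1–124 → 124 bp
  125–194 → 70 bp
  195–209 → 15 bp
Sorted largest to smallest: 124, 70, 15 bp.

124, 70, 15 bp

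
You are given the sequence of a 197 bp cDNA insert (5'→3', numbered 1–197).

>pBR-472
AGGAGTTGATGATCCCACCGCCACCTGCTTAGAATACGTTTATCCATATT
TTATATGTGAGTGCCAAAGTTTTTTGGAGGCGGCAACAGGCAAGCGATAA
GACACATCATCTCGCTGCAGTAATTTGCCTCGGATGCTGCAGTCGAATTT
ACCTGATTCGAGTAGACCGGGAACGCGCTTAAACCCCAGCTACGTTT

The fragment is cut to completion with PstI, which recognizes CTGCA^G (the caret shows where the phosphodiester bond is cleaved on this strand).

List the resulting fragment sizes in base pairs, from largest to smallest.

PstI sites (CTGCAG) start at positions 115, 137.
PstI cuts after base 5 of each site (before the last base), so after positions 119, 141.
Linear molecule, 2 cuts → 3 fragments:
  1–119 → 119 bp
  120–141 → 22 bp
  142–197 → 56 bp
Sorted largest to smallest: 119, 56, 22 bp.

119, 56, 22 bp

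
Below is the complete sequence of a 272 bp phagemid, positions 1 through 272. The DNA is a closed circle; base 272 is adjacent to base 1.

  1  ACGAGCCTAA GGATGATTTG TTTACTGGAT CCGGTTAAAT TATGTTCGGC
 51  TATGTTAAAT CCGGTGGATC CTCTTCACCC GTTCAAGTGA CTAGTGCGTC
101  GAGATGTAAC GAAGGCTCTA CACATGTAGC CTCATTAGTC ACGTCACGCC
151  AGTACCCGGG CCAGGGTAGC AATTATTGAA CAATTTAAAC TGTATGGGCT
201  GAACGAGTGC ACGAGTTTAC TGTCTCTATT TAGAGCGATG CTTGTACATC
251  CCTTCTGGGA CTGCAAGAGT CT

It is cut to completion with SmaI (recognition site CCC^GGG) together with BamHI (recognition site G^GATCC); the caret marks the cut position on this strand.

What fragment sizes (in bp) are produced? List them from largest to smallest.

142, 91, 39 bp

The SmaI site (CCCGGG) starts at position 155.
SmaI cuts after base 3 of each site, so after position 157.
BamHI sites (GGATCC) start at positions 27, 66.
BamHI cuts after the first base of each site, so after positions 27, 66.
Combined cut positions: 27, 66, 157.
Circular molecule, 3 cuts → 3 fragments:
  28–66 → 39 bp
  67–157 → 91 bp
  158–272 then 1–27 → 115 + 27 = 142 bp
Sorted largest to smallest: 142, 91, 39 bp.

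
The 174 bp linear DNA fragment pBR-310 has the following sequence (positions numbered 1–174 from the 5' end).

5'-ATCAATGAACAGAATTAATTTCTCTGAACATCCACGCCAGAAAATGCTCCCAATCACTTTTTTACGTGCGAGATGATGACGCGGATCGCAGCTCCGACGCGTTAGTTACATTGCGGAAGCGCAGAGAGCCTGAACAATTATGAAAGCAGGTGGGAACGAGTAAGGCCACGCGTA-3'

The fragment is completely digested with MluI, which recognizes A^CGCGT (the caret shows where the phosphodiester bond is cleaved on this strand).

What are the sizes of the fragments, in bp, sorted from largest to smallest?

MluI sites (ACGCGT) start at positions 97, 168.
MluI cuts after the first base of each site, so after positions 97, 168.
Linear molecule, 2 cuts → 3 fragments:
  1–97 → 97 bp
  98–168 → 71 bp
  169–174 → 6 bp
Sorted largest to smallest: 97, 71, 6 bp.

97, 71, 6 bp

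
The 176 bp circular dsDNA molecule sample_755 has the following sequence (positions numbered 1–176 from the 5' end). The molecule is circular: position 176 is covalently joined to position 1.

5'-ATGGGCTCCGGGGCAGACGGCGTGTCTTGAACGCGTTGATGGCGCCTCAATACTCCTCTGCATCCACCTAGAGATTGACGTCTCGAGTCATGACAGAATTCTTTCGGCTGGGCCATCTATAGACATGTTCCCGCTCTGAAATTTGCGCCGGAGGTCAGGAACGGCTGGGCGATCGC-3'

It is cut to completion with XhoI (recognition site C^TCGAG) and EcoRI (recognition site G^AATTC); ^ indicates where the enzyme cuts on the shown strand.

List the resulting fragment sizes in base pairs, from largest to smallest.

162, 14 bp

The XhoI site (CTCGAG) starts at position 82.
XhoI cuts after the first base of each site, so after position 82.
The EcoRI site (GAATTC) starts at position 96.
EcoRI cuts after the first base of each site, so after position 96.
Combined cut positions: 82, 96.
Circular molecule, 2 cuts → 2 fragments:
  83–96 → 14 bp
  97–176 then 1–82 → 80 + 82 = 162 bp
Sorted largest to smallest: 162, 14 bp.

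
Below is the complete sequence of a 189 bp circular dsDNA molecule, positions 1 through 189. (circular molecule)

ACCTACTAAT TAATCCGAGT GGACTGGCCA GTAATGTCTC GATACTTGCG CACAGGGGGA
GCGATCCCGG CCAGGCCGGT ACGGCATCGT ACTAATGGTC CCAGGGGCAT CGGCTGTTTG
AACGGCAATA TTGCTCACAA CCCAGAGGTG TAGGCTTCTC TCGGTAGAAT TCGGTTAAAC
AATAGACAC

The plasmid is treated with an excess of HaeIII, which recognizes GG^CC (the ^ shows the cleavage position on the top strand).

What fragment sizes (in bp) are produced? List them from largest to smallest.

141, 43, 5 bp

HaeIII sites (GGCC) start at positions 26, 69, 74.
HaeIII cuts after base 2 of each site, so after positions 27, 70, 75.
Circular molecule, 3 cuts → 3 fragments:
  28–70 → 43 bp
  71–75 → 5 bp
  76–189 then 1–27 → 114 + 27 = 141 bp
Sorted largest to smallest: 141, 43, 5 bp.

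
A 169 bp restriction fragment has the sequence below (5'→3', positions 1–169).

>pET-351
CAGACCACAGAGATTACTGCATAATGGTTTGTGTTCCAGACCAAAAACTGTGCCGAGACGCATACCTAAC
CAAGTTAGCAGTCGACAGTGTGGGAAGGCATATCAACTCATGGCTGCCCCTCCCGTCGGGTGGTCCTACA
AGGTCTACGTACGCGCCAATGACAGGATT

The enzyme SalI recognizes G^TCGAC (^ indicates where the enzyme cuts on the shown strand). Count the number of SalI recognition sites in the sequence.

1

GTCGAC occurs starting at position 81.
SalI cuts at 1 site.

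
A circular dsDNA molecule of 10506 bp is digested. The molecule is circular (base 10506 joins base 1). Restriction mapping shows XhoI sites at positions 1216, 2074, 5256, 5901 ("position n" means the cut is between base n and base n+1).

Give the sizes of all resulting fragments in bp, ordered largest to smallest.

Circular molecule, 4 cuts → 4 fragments:
  2074 − 1216 = 858 bp
  5256 − 2074 = 3182 bp
  5901 − 5256 = 645 bp
  wrap: 10506 − 5901 + 1216 = 5821 bp
Sorted largest to smallest: 5821, 3182, 858, 645 bp.

5821, 3182, 858, 645 bp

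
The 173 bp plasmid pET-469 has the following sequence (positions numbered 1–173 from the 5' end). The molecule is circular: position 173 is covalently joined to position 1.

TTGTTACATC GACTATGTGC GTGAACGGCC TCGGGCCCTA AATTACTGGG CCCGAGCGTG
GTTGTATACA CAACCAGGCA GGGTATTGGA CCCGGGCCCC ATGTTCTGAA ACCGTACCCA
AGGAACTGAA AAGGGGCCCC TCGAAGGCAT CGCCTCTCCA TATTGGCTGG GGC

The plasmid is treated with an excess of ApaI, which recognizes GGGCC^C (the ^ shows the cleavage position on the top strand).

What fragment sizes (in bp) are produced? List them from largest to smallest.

72, 46, 40, 15 bp

ApaI sites (GGGCCC) start at positions 33, 48, 94, 134.
ApaI cuts after base 5 of each site (before the last base), so after positions 37, 52, 98, 138.
Circular molecule, 4 cuts → 4 fragments:
  38–52 → 15 bp
  53–98 → 46 bp
  99–138 → 40 bp
  139–173 then 1–37 → 35 + 37 = 72 bp
Sorted largest to smallest: 72, 46, 40, 15 bp.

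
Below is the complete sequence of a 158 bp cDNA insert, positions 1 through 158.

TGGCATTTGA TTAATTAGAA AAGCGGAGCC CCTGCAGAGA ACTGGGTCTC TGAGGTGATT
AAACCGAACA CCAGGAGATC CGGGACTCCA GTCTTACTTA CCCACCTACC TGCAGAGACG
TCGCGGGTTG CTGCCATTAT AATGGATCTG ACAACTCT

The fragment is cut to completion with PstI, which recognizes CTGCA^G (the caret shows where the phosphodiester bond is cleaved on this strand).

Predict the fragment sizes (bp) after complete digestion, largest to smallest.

PstI sites (CTGCAG) start at positions 32, 110.
PstI cuts after base 5 of each site (before the last base), so after positions 36, 114.
Linear molecule, 2 cuts → 3 fragments:
  1–36 → 36 bp
  37–114 → 78 bp
  115–158 → 44 bp
Sorted largest to smallest: 78, 44, 36 bp.

78, 44, 36 bp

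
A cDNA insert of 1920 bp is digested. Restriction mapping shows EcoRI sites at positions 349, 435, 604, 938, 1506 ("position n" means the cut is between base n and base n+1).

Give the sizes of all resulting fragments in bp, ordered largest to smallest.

568, 414, 349, 334, 169, 86 bp

Linear molecule, 5 cuts → 6 fragments:
  349 − 0 = 349 bp
  435 − 349 = 86 bp
  604 − 435 = 169 bp
  938 − 604 = 334 bp
  1506 − 938 = 568 bp
  1920 − 1506 = 414 bp
Sorted largest to smallest: 568, 414, 349, 334, 169, 86 bp.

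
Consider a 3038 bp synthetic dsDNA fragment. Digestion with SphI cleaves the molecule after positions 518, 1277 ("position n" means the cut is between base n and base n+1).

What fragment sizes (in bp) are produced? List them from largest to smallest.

1761, 759, 518 bp

Linear molecule, 2 cuts → 3 fragments:
  518 − 0 = 518 bp
  1277 − 518 = 759 bp
  3038 − 1277 = 1761 bp
Sorted largest to smallest: 1761, 759, 518 bp.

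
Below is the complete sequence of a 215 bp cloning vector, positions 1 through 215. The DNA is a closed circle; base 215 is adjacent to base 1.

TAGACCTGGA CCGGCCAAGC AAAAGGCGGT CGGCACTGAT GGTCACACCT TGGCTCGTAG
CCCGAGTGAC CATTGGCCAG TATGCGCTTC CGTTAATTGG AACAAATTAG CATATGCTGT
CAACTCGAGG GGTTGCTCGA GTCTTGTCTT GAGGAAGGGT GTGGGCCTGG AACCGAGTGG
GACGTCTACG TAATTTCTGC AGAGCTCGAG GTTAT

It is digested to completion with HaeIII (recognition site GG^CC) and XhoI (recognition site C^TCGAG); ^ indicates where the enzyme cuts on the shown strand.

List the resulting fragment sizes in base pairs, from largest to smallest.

HaeIII sites (GGCC) start at positions 13, 75, 164.
HaeIII cuts after base 2 of each site, so after positions 14, 76, 165.
XhoI sites (CTCGAG) start at positions 124, 136, 205.
XhoI cuts after the first base of each site, so after positions 124, 136, 205.
Combined cut positions: 14, 76, 124, 136, 165, 205.
Circular molecule, 6 cuts → 6 fragments:
  15–76 → 62 bp
  77–124 → 48 bp
  125–136 → 12 bp
  137–165 → 29 bp
  166–205 → 40 bp
  206–215 then 1–14 → 10 + 14 = 24 bp
Sorted largest to smallest: 62, 48, 40, 29, 24, 12 bp.

62, 48, 40, 29, 24, 12 bp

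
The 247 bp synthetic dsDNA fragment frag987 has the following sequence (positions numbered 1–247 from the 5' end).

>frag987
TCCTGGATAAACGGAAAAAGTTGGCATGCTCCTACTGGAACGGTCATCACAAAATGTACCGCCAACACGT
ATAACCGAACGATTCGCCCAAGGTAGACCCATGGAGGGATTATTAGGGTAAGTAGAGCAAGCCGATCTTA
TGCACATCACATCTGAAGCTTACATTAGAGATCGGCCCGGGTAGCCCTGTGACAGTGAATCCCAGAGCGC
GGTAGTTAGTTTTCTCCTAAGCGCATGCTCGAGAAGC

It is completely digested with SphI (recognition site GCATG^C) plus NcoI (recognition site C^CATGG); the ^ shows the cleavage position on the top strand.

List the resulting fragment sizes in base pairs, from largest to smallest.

138, 71, 28, 10 bp

SphI sites (GCATGC) start at positions 24, 233.
SphI cuts after base 5 of each site (before the last base), so after positions 28, 237.
The NcoI site (CCATGG) starts at position 99.
NcoI cuts after the first base of each site, so after position 99.
Combined cut positions: 28, 99, 237.
Linear molecule, 3 cuts → 4 fragments:
  1–28 → 28 bp
  29–99 → 71 bp
  100–237 → 138 bp
  238–247 → 10 bp
Sorted largest to smallest: 138, 71, 28, 10 bp.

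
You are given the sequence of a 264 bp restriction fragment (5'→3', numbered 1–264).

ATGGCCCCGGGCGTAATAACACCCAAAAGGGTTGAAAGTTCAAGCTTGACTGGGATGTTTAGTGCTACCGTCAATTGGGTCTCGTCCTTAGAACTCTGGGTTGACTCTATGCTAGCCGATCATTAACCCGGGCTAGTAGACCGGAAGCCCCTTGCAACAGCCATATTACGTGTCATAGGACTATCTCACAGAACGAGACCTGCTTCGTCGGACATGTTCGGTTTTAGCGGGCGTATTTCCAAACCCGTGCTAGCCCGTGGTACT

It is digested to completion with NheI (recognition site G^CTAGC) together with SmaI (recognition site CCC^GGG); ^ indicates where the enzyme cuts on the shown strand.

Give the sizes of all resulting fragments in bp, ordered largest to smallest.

120, 103, 18, 15, 8 bp

NheI sites (GCTAGC) start at positions 111, 249.
NheI cuts after the first base of each site, so after positions 111, 249.
SmaI sites (CCCGGG) start at positions 6, 127.
SmaI cuts after base 3 of each site, so after positions 8, 129.
Combined cut positions: 8, 111, 129, 249.
Linear molecule, 4 cuts → 5 fragments:
  1–8 → 8 bp
  9–111 → 103 bp
  112–129 → 18 bp
  130–249 → 120 bp
  250–264 → 15 bp
Sorted largest to smallest: 120, 103, 18, 15, 8 bp.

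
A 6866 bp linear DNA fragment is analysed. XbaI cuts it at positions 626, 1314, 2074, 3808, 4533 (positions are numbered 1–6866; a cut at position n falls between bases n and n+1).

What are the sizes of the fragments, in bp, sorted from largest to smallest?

Linear molecule, 5 cuts → 6 fragments:
  626 − 0 = 626 bp
  1314 − 626 = 688 bp
  2074 − 1314 = 760 bp
  3808 − 2074 = 1734 bp
  4533 − 3808 = 725 bp
  6866 − 4533 = 2333 bp
Sorted largest to smallest: 2333, 1734, 760, 725, 688, 626 bp.

2333, 1734, 760, 725, 688, 626 bp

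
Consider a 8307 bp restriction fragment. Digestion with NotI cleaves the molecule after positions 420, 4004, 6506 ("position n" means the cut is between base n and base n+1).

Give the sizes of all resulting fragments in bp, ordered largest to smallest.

Linear molecule, 3 cuts → 4 fragments:
  420 − 0 = 420 bp
  4004 − 420 = 3584 bp
  6506 − 4004 = 2502 bp
  8307 − 6506 = 1801 bp
Sorted largest to smallest: 3584, 2502, 1801, 420 bp.

3584, 2502, 1801, 420 bp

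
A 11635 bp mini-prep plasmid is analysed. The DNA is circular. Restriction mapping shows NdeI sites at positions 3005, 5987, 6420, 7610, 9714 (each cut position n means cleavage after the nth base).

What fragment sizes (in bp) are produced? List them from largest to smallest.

Circular molecule, 5 cuts → 5 fragments:
  5987 − 3005 = 2982 bp
  6420 − 5987 = 433 bp
  7610 − 6420 = 1190 bp
  9714 − 7610 = 2104 bp
  wrap: 11635 − 9714 + 3005 = 4926 bp
Sorted largest to smallest: 4926, 2982, 2104, 1190, 433 bp.

4926, 2982, 2104, 1190, 433 bp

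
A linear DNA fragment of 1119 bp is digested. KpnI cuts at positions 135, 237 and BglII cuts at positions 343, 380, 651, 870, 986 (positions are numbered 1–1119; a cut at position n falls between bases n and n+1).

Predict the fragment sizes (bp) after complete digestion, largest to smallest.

Combined cut positions (sorted): 135, 237, 343, 380, 651, 870, 986.
Linear molecule, 7 cuts → 8 fragments:
  135 − 0 = 135 bp
  237 − 135 = 102 bp
  343 − 237 = 106 bp
  380 − 343 = 37 bp
  651 − 380 = 271 bp
  870 − 651 = 219 bp
  986 − 870 = 116 bp
  1119 − 986 = 133 bp
Sorted largest to smallest: 271, 219, 135, 133, 116, 106, 102, 37 bp.

271, 219, 135, 133, 116, 106, 102, 37 bp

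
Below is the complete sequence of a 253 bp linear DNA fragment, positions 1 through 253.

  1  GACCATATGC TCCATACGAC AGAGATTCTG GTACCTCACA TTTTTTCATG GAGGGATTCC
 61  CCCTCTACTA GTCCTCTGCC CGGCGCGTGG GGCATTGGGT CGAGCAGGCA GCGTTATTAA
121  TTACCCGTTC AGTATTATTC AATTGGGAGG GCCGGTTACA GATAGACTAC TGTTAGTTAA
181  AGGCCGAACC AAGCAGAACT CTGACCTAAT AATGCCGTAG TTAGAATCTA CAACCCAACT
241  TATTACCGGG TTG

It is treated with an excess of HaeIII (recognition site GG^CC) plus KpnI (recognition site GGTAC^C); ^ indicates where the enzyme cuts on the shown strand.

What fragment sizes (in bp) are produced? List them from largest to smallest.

117, 70, 34, 32 bp

HaeIII sites (GGCC) start at positions 150, 182.
HaeIII cuts after base 2 of each site, so after positions 151, 183.
The KpnI site (GGTACC) starts at position 30.
KpnI cuts after base 5 of each site (before the last base), so after position 34.
Combined cut positions: 34, 151, 183.
Linear molecule, 3 cuts → 4 fragments:
  1–34 → 34 bp
  35–151 → 117 bp
  152–183 → 32 bp
  184–253 → 70 bp
Sorted largest to smallest: 117, 70, 34, 32 bp.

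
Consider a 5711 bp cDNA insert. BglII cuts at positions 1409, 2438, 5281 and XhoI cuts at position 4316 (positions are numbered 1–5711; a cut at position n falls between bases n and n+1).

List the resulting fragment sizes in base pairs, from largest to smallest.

Combined cut positions (sorted): 1409, 2438, 4316, 5281.
Linear molecule, 4 cuts → 5 fragments:
  1409 − 0 = 1409 bp
  2438 − 1409 = 1029 bp
  4316 − 2438 = 1878 bp
  5281 − 4316 = 965 bp
  5711 − 5281 = 430 bp
Sorted largest to smallest: 1878, 1409, 1029, 965, 430 bp.

1878, 1409, 1029, 965, 430 bp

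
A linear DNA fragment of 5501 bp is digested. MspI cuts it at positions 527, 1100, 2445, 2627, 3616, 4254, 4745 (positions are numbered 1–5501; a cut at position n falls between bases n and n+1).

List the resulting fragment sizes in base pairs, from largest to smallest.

Linear molecule, 7 cuts → 8 fragments:
  527 − 0 = 527 bp
  1100 − 527 = 573 bp
  2445 − 1100 = 1345 bp
  2627 − 2445 = 182 bp
  3616 − 2627 = 989 bp
  4254 − 3616 = 638 bp
  4745 − 4254 = 491 bp
  5501 − 4745 = 756 bp
Sorted largest to smallest: 1345, 989, 756, 638, 573, 527, 491, 182 bp.

1345, 989, 756, 638, 573, 527, 491, 182 bp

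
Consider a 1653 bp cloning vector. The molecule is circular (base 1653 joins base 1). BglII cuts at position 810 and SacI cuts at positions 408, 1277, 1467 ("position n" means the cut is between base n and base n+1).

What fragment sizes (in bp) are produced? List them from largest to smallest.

594, 467, 402, 190 bp

Combined cut positions (sorted): 408, 810, 1277, 1467.
Circular molecule, 4 cuts → 4 fragments:
  810 − 408 = 402 bp
  1277 − 810 = 467 bp
  1467 − 1277 = 190 bp
  wrap: 1653 − 1467 + 408 = 594 bp
Sorted largest to smallest: 594, 467, 402, 190 bp.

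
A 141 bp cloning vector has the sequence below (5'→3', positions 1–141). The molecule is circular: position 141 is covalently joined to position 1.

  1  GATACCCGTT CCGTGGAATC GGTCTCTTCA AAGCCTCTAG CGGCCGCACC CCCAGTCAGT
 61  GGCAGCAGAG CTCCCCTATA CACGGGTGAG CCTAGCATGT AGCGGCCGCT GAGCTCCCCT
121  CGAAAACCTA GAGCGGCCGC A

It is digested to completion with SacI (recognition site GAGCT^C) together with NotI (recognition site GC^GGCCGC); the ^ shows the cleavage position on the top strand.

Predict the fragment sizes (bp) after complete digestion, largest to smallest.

SacI sites (GAGCTC) start at positions 68, 111.
SacI cuts after base 5 of each site (before the last base), so after positions 72, 115.
NotI sites (GCGGCCGC) start at positions 40, 102, 133.
NotI cuts after base 2 of each site, so after positions 41, 103, 134.
Combined cut positions: 41, 72, 103, 115, 134.
Circular molecule, 5 cuts → 5 fragments:
  42–72 → 31 bp
  73–103 → 31 bp
  104–115 → 12 bp
  116–134 → 19 bp
  135–141 then 1–41 → 7 + 41 = 48 bp
Sorted largest to smallest: 48, 31, 31, 19, 12 bp.

48, 31, 31, 19, 12 bp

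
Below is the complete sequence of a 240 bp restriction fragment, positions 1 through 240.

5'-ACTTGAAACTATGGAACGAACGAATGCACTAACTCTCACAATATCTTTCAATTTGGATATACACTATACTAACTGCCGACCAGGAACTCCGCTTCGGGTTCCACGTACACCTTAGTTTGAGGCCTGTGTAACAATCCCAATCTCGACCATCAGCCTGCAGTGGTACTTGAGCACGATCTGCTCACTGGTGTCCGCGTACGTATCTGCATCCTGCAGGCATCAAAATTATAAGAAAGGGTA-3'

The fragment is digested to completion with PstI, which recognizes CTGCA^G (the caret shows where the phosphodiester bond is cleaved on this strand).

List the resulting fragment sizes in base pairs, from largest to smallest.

PstI sites (CTGCAG) start at positions 155, 211.
PstI cuts after base 5 of each site (before the last base), so after positions 159, 215.
Linear molecule, 2 cuts → 3 fragments:
  1–159 → 159 bp
  160–215 → 56 bp
  216–240 → 25 bp
Sorted largest to smallest: 159, 56, 25 bp.

159, 56, 25 bp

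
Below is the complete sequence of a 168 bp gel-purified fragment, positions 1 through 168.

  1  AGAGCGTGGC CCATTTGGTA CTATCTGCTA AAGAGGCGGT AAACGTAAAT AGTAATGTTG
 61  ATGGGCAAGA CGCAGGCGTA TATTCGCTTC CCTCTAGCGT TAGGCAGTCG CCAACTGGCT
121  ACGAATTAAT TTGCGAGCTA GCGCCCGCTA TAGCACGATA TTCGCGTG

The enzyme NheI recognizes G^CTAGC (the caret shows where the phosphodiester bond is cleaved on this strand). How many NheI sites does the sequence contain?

1

GCTAGC occurs starting at position 137.
NheI cuts at 1 site.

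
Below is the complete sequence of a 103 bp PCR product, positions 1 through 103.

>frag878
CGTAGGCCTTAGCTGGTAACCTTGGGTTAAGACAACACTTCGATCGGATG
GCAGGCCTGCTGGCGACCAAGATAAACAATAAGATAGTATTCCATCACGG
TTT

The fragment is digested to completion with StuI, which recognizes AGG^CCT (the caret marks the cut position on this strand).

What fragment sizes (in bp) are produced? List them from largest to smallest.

StuI sites (AGGCCT) start at positions 4, 53.
StuI cuts after base 3 of each site, so after positions 6, 55.
Linear molecule, 2 cuts → 3 fragments:
  1–6 → 6 bp
  7–55 → 49 bp
  56–103 → 48 bp
Sorted largest to smallest: 49, 48, 6 bp.

49, 48, 6 bp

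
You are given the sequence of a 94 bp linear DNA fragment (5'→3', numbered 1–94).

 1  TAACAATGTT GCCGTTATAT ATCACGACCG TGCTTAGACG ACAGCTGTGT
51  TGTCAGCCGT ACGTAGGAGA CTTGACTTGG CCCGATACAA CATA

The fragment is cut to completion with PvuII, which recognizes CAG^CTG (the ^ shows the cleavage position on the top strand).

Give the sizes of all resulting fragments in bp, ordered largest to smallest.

50, 44 bp

The PvuII site (CAGCTG) starts at position 42.
PvuII cuts after base 3 of each site, so after position 44.
Linear molecule, 1 cut → 2 fragments:
  1–44 → 44 bp
  45–94 → 50 bp
Sorted largest to smallest: 50, 44 bp.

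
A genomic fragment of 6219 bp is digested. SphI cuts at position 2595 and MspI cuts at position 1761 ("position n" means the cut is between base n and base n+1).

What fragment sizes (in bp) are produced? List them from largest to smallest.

Combined cut positions (sorted): 1761, 2595.
Linear molecule, 2 cuts → 3 fragments:
  1761 − 0 = 1761 bp
  2595 − 1761 = 834 bp
  6219 − 2595 = 3624 bp
Sorted largest to smallest: 3624, 1761, 834 bp.

3624, 1761, 834 bp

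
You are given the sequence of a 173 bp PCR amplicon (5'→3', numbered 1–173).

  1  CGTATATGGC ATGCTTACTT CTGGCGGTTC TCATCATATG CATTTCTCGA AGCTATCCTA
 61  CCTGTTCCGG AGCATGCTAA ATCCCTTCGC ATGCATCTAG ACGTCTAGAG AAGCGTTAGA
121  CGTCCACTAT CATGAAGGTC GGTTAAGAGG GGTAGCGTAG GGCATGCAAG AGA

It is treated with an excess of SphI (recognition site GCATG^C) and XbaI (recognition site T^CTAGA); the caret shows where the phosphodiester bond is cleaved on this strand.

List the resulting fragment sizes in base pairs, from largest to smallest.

63, 62, 17, 13, 8, 7, 3 bp

SphI sites (GCATGC) start at positions 9, 72, 89, 162.
SphI cuts after base 5 of each site (before the last base), so after positions 13, 76, 93, 166.
XbaI sites (TCTAGA) start at positions 96, 104.
XbaI cuts after the first base of each site, so after positions 96, 104.
Combined cut positions: 13, 76, 93, 96, 104, 166.
Linear molecule, 6 cuts → 7 fragments:
  1–13 → 13 bp
  14–76 → 63 bp
  77–93 → 17 bp
  94–96 → 3 bp
  97–104 → 8 bp
  105–166 → 62 bp
  167–173 → 7 bp
Sorted largest to smallest: 63, 62, 17, 13, 8, 7, 3 bp.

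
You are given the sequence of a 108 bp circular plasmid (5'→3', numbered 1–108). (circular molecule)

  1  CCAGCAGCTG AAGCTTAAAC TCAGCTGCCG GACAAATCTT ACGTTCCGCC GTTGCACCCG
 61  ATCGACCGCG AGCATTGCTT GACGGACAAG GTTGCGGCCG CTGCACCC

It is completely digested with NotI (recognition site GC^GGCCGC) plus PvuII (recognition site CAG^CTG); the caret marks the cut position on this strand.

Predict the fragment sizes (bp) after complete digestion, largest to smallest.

The NotI site (GCGGCCGC) starts at position 94.
NotI cuts after base 2 of each site, so after position 95.
PvuII sites (CAGCTG) start at positions 5, 22.
PvuII cuts after base 3 of each site, so after positions 7, 24.
Combined cut positions: 7, 24, 95.
Circular molecule, 3 cuts → 3 fragments:
  8–24 → 17 bp
  25–95 → 71 bp
  96–108 then 1–7 → 13 + 7 = 20 bp
Sorted largest to smallest: 71, 20, 17 bp.

71, 20, 17 bp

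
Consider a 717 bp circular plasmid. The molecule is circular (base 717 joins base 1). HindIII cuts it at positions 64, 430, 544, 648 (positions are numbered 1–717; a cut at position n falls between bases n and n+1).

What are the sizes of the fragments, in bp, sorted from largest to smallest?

366, 133, 114, 104 bp

Circular molecule, 4 cuts → 4 fragments:
  430 − 64 = 366 bp
  544 − 430 = 114 bp
  648 − 544 = 104 bp
  wrap: 717 − 648 + 64 = 133 bp
Sorted largest to smallest: 366, 133, 114, 104 bp.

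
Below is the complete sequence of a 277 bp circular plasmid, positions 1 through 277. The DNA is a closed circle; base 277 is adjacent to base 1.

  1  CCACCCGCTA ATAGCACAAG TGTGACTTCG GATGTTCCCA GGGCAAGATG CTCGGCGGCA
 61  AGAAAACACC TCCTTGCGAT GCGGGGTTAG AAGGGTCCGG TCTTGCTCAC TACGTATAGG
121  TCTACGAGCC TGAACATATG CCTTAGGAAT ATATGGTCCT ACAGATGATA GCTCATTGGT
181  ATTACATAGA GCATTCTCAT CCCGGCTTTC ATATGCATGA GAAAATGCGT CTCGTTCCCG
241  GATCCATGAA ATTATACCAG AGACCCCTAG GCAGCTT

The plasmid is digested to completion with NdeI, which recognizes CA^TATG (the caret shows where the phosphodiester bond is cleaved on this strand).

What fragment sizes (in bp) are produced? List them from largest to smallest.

202, 75 bp

NdeI sites (CATATG) start at positions 135, 210.
NdeI cuts after base 2 of each site, so after positions 136, 211.
Circular molecule, 2 cuts → 2 fragments:
  137–211 → 75 bp
  212–277 then 1–136 → 66 + 136 = 202 bp
Sorted largest to smallest: 202, 75 bp.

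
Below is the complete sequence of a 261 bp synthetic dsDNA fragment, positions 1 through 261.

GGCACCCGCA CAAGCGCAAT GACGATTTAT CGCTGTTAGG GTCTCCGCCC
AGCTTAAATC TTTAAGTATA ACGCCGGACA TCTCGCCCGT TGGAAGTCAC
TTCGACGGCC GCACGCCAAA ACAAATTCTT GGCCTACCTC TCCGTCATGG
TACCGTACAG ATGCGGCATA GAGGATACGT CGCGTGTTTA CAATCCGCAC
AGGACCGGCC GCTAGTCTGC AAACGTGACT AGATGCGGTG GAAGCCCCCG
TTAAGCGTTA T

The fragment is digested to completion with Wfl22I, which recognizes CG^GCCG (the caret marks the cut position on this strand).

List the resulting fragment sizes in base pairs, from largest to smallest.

Wfl22I sites (CGGCCG) start at positions 106, 206.
Wfl22I cuts after base 2 of each site, so after positions 107, 207.
Linear molecule, 2 cuts → 3 fragments:
  1–107 → 107 bp
  108–207 → 100 bp
  208–261 → 54 bp
Sorted largest to smallest: 107, 100, 54 bp.

107, 100, 54 bp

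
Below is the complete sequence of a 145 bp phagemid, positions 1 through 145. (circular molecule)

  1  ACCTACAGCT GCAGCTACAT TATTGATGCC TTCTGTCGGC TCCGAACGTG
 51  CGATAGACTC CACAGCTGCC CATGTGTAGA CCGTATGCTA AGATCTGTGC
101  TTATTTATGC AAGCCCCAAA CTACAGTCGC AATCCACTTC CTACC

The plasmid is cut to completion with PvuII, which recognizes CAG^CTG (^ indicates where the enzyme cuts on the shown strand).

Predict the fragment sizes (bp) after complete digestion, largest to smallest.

88, 57 bp

PvuII sites (CAGCTG) start at positions 6, 63.
PvuII cuts after base 3 of each site, so after positions 8, 65.
Circular molecule, 2 cuts → 2 fragments:
  9–65 → 57 bp
  66–145 then 1–8 → 80 + 8 = 88 bp
Sorted largest to smallest: 88, 57 bp.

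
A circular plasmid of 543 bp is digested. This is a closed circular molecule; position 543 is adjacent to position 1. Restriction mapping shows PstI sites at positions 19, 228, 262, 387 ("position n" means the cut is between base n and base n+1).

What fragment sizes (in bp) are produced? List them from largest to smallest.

209, 175, 125, 34 bp

Circular molecule, 4 cuts → 4 fragments:
  228 − 19 = 209 bp
  262 − 228 = 34 bp
  387 − 262 = 125 bp
  wrap: 543 − 387 + 19 = 175 bp
Sorted largest to smallest: 209, 175, 125, 34 bp.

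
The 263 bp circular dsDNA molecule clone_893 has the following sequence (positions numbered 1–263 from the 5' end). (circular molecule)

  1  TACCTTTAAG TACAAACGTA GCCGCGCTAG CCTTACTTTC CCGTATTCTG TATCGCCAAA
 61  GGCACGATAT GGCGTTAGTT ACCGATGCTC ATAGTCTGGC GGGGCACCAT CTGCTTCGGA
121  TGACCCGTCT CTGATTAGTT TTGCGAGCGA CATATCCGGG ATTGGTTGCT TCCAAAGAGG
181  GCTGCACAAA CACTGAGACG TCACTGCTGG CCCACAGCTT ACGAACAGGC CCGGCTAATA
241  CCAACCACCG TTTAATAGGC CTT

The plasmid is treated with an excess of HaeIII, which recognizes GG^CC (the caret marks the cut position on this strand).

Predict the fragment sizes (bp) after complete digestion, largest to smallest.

214, 30, 19 bp

HaeIII sites (GGCC) start at positions 209, 228, 258.
HaeIII cuts after base 2 of each site, so after positions 210, 229, 259.
Circular molecule, 3 cuts → 3 fragments:
  211–229 → 19 bp
  230–259 → 30 bp
  260–263 then 1–210 → 4 + 210 = 214 bp
Sorted largest to smallest: 214, 30, 19 bp.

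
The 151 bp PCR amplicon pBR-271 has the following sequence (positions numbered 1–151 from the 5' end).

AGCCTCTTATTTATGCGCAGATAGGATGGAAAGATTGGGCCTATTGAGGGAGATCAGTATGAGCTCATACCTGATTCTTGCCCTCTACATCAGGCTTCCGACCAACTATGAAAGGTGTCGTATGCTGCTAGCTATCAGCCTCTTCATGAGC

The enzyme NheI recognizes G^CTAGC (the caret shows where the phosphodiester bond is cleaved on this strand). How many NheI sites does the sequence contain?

1

GCTAGC occurs starting at position 127.
NheI cuts at 1 site.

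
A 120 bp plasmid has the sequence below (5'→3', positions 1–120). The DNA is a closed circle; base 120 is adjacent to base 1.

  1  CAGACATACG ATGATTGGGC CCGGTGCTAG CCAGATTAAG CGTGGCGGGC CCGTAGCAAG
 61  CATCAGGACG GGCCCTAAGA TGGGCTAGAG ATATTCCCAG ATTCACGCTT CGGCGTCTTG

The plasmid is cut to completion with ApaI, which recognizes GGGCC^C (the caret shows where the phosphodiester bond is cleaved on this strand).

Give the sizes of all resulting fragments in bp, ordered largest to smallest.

67, 30, 23 bp

ApaI sites (GGGCCC) start at positions 17, 47, 70.
ApaI cuts after base 5 of each site (before the last base), so after positions 21, 51, 74.
Circular molecule, 3 cuts → 3 fragments:
  22–51 → 30 bp
  52–74 → 23 bp
  75–120 then 1–21 → 46 + 21 = 67 bp
Sorted largest to smallest: 67, 30, 23 bp.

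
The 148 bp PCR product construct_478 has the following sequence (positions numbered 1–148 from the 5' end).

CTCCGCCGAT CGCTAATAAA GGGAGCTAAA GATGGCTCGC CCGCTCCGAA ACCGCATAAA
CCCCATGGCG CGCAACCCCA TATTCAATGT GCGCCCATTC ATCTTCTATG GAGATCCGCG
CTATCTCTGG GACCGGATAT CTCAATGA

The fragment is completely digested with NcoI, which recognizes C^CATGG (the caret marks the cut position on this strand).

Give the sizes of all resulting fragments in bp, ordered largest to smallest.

The NcoI site (CCATGG) starts at position 63.
NcoI cuts after the first base of each site, so after position 63.
Linear molecule, 1 cut → 2 fragments:
  1–63 → 63 bp
  64–148 → 85 bp
Sorted largest to smallest: 85, 63 bp.

85, 63 bp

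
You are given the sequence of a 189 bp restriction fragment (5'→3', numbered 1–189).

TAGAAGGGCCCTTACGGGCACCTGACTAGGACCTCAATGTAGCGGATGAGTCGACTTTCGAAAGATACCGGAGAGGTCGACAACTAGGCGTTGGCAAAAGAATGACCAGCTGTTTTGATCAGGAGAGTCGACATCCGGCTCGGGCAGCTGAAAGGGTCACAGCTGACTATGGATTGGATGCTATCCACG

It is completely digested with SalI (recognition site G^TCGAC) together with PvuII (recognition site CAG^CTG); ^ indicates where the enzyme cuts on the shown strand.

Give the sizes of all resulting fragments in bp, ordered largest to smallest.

SalI sites (GTCGAC) start at positions 50, 76, 127.
SalI cuts after the first base of each site, so after positions 50, 76, 127.
PvuII sites (CAGCTG) start at positions 107, 145, 160.
PvuII cuts after base 3 of each site, so after positions 109, 147, 162.
Combined cut positions: 50, 76, 109, 127, 147, 162.
Linear molecule, 6 cuts → 7 fragments:
  1–50 → 50 bp
  51–76 → 26 bp
  77–109 → 33 bp
  110–127 → 18 bp
  128–147 → 20 bp
  148–162 → 15 bp
  163–189 → 27 bp
Sorted largest to smallest: 50, 33, 27, 26, 20, 18, 15 bp.

50, 33, 27, 26, 20, 18, 15 bp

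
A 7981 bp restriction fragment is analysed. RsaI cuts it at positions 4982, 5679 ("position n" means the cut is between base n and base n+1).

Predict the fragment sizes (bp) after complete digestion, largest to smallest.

4982, 2302, 697 bp

Linear molecule, 2 cuts → 3 fragments:
  4982 − 0 = 4982 bp
  5679 − 4982 = 697 bp
  7981 − 5679 = 2302 bp
Sorted largest to smallest: 4982, 2302, 697 bp.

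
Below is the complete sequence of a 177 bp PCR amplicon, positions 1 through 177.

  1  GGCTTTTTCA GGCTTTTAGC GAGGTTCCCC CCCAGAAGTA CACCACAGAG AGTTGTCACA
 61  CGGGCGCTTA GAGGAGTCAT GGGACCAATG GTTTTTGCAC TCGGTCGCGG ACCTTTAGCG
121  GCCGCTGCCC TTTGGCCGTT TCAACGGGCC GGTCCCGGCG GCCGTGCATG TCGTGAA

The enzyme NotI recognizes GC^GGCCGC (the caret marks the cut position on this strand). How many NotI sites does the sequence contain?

1

GCGGCCGC occurs starting at position 118.
NotI cuts at 1 site.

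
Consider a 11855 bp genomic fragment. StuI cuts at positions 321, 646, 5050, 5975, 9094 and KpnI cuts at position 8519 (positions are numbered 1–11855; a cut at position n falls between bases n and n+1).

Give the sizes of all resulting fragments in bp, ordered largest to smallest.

Combined cut positions (sorted): 321, 646, 5050, 5975, 8519, 9094.
Linear molecule, 6 cuts → 7 fragments:
  321 − 0 = 321 bp
  646 − 321 = 325 bp
  5050 − 646 = 4404 bp
  5975 − 5050 = 925 bp
  8519 − 5975 = 2544 bp
  9094 − 8519 = 575 bp
  11855 − 9094 = 2761 bp
Sorted largest to smallest: 4404, 2761, 2544, 925, 575, 325, 321 bp.

4404, 2761, 2544, 925, 575, 325, 321 bp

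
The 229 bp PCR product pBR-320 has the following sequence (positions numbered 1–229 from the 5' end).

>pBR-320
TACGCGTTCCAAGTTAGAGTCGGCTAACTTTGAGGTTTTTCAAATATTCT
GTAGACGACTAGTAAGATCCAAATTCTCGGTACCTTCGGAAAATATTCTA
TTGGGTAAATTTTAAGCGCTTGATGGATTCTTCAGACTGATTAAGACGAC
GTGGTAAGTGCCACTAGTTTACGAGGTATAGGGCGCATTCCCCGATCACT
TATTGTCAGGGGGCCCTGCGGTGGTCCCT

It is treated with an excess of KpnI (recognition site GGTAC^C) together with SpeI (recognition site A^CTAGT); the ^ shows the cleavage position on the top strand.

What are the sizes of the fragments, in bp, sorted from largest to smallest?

80, 66, 58, 25 bp

The KpnI site (GGTACC) starts at position 79.
KpnI cuts after base 5 of each site (before the last base), so after position 83.
SpeI sites (ACTAGT) start at positions 58, 163.
SpeI cuts after the first base of each site, so after positions 58, 163.
Combined cut positions: 58, 83, 163.
Linear molecule, 3 cuts → 4 fragments:
  1–58 → 58 bp
  59–83 → 25 bp
  84–163 → 80 bp
  164–229 → 66 bp
Sorted largest to smallest: 80, 66, 58, 25 bp.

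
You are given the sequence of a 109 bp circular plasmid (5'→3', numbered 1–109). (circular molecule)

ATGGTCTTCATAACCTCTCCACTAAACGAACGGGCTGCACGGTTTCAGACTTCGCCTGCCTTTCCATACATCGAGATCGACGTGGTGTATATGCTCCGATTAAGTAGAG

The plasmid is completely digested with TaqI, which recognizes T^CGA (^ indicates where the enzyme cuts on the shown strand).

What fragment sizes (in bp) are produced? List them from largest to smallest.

103, 6 bp

TaqI sites (TCGA) start at positions 71, 77.
TaqI cuts after the first base of each site, so after positions 71, 77.
Circular molecule, 2 cuts → 2 fragments:
  72–77 → 6 bp
  78–109 then 1–71 → 32 + 71 = 103 bp
Sorted largest to smallest: 103, 6 bp.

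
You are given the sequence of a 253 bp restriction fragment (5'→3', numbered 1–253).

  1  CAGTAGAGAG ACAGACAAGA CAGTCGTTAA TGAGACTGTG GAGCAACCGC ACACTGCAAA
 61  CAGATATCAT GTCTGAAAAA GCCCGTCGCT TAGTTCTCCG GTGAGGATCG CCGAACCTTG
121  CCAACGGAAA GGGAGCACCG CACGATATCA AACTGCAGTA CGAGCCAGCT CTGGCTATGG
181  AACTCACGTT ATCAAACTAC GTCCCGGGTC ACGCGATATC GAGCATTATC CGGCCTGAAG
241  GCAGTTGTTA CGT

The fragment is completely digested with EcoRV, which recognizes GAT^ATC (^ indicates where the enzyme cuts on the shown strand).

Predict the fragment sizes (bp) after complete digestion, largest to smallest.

81, 71, 65, 36 bp

EcoRV sites (GATATC) start at positions 63, 144, 215.
EcoRV cuts after base 3 of each site, so after positions 65, 146, 217.
Linear molecule, 3 cuts → 4 fragments:
  1–65 → 65 bp
  66–146 → 81 bp
  147–217 → 71 bp
  218–253 → 36 bp
Sorted largest to smallest: 81, 71, 65, 36 bp.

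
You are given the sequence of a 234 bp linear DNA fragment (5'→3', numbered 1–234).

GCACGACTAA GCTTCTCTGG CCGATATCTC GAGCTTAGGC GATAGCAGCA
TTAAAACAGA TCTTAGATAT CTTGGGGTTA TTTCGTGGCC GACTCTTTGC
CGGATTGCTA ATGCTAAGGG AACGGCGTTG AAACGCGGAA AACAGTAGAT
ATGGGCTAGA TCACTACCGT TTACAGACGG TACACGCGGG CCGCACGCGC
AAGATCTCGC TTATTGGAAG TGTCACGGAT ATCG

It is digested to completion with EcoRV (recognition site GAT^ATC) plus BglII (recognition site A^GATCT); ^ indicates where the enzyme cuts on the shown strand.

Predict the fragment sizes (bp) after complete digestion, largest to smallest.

134, 33, 28, 25, 10, 4 bp

EcoRV sites (GATATC) start at positions 23, 66, 228.
EcoRV cuts after base 3 of each site, so after positions 25, 68, 230.
BglII sites (AGATCT) start at positions 58, 202.
BglII cuts after the first base of each site, so after positions 58, 202.
Combined cut positions: 25, 58, 68, 202, 230.
Linear molecule, 5 cuts → 6 fragments:
  1–25 → 25 bp
  26–58 → 33 bp
  59–68 → 10 bp
  69–202 → 134 bp
  203–230 → 28 bp
  231–234 → 4 bp
Sorted largest to smallest: 134, 33, 28, 25, 10, 4 bp.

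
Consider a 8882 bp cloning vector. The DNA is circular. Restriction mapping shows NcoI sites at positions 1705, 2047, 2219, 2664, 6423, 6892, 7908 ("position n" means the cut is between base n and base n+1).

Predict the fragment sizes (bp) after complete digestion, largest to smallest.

3759, 2679, 1016, 469, 445, 342, 172 bp

Circular molecule, 7 cuts → 7 fragments:
  2047 − 1705 = 342 bp
  2219 − 2047 = 172 bp
  2664 − 2219 = 445 bp
  6423 − 2664 = 3759 bp
  6892 − 6423 = 469 bp
  7908 − 6892 = 1016 bp
  wrap: 8882 − 7908 + 1705 = 2679 bp
Sorted largest to smallest: 3759, 2679, 1016, 469, 445, 342, 172 bp.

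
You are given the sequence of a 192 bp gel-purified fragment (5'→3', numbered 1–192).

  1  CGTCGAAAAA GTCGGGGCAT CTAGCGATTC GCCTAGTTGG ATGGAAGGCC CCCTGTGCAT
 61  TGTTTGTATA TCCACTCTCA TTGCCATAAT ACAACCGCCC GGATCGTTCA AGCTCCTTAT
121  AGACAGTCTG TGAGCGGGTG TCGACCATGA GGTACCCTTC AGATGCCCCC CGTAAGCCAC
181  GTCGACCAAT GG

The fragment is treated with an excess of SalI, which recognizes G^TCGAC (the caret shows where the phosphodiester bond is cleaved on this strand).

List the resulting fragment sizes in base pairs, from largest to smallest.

SalI sites (GTCGAC) start at positions 140, 181.
SalI cuts after the first base of each site, so after positions 140, 181.
Linear molecule, 2 cuts → 3 fragments:
  1–140 → 140 bp
  141–181 → 41 bp
  182–192 → 11 bp
Sorted largest to smallest: 140, 41, 11 bp.

140, 41, 11 bp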